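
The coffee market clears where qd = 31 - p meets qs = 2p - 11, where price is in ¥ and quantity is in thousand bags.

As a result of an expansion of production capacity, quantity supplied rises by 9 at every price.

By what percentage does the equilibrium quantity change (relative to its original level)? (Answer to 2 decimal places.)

Initially, 31 - p = 2p - 11, so 42 = 3p and p = 14, q = 17.
The new curves are qd = 31 - p (demand) and qs = 2p - 2 (supply).
Setting them equal: 31 - p = 2p - 2 → 33 = 3p, so p = 11 and q = 20.
%Δq = (20 − 17) / 17 × 100 = +17.65%.

+17.65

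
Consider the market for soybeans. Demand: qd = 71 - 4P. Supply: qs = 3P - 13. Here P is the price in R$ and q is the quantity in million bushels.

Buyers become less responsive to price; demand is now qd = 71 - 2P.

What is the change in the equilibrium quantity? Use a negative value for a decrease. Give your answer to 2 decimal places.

Before the shock: 71 - 4P = 3P - 13 ⇒ 84 = 7P ⇒ P = 12, q = 23.
With the change applied: demand qd = 71 - 2P, supply qs = 3P - 13.
Setting them equal: 71 - 2P = 3P - 13 → 84 = 5P, so P = 16.8 and q = 37.4.
Δq = 37.4 − 23 = +14.40.

+14.40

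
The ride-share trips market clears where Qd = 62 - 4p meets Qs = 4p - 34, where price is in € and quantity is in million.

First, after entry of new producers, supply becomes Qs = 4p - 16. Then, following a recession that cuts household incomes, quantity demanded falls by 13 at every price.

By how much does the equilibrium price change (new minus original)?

-3.875

Initially, 62 - 4p = 4p - 34, so 96 = 8p and p = 12, Q = 14.
With the change applied: demand Qd = 49 - 4p, supply Qs = 4p - 16.
Clearing the new market: 49 - 4p = 4p - 16, so p = 8.125 and Q = 16.5.
Δp = 8.125 − 12 = -3.875.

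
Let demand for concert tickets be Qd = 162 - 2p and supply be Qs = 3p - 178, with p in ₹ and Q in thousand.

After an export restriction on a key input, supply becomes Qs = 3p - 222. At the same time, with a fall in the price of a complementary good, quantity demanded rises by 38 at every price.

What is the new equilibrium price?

84.4

Initially, 162 - 2p = 3p - 178, so 340 = 5p and p = 68, Q = 26.
After the shift, demand is Qd = 200 - 2p and supply is Qs = 3p - 222.
Clearing the new market: 200 - 2p = 3p - 222, so p = 84.4 and Q = 31.2.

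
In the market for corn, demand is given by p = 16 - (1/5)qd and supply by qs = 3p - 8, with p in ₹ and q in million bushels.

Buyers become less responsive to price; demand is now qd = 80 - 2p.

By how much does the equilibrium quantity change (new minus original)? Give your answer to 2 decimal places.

Original equilibrium: 80 - 5p = 3p - 8 gives 88 = 8p, so p = 11 and q = 25.
The shock moves the curves to qd = 80 - 2p and qs = 3p - 8.
Clearing the new market: 80 - 2p = 3p - 8, so p = 17.6 and q = 44.8.
Δq = 44.8 − 25 = +19.80.

+19.80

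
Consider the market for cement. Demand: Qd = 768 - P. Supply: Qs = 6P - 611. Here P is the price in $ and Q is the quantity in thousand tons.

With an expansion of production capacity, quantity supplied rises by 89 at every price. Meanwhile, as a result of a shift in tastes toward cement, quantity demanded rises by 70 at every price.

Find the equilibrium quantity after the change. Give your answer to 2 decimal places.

Original equilibrium: 768 - P = 6P - 611 gives 1379 = 7P, so P = 197 and Q = 571.
After the shift, demand is Qd = 838 - P and supply is Qs = 6P - 522.
Setting them equal: 838 - P = 6P - 522 → 1360 = 7P, so P = 1360/7 ≈ 194.2857 and Q = 4506/7 ≈ 643.7143.

643.71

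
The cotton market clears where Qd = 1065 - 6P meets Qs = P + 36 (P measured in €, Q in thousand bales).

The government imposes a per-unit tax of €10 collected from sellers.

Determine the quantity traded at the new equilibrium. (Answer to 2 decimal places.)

Initially, 1065 - 6P = P + 36, so 1029 = 7P and P = 147, Q = 183.
Since sellers keep the price net of the tax, the effective supply curve becomes Qs = P + 26.
Clearing the new market: 1065 - 6P = P + 26, so P = 1039/7 ≈ 148.4286 and Q = 1221/7 ≈ 174.4286.

174.43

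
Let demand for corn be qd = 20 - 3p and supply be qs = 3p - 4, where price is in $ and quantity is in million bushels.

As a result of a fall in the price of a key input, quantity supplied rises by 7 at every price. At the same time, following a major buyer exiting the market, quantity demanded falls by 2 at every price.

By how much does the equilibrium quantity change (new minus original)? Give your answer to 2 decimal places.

+2.50

Original equilibrium: 20 - 3p = 3p - 4 gives 24 = 6p, so p = 4 and q = 8.
With the change applied: demand qd = 18 - 3p, supply qs = 3p + 3.
Setting them equal: 18 - 3p = 3p + 3 → 15 = 6p, so p = 2.5 and q = 10.5.
Δq = 10.5 − 8 = +2.50.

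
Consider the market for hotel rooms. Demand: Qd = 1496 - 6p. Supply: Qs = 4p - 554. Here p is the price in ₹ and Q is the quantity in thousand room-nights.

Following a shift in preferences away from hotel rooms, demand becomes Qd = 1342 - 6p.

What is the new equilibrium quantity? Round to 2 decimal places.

Before the shock: 1496 - 6p = 4p - 554 ⇒ 2050 = 10p ⇒ p = 205, Q = 266.
After the shift, demand is Qd = 1342 - 6p and supply is Qs = 4p - 554.
New equilibrium: 1342 - 6p = 4p - 554 ⇒ 1896 = 10p ⇒ p = 189.6, Q = 204.4.

204.40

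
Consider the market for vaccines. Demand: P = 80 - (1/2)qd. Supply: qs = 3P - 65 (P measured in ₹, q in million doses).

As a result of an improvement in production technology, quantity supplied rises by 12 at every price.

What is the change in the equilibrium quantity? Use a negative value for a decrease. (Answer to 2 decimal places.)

+4.80

Before the shock: 160 - 2P = 3P - 65 ⇒ 225 = 5P ⇒ P = 45, q = 70.
After the shift, demand is qd = 160 - 2P and supply is qs = 3P - 53.
Equate the new curves: 160 - 2P = 3P - 53, giving 213 = 5P, P = 42.6, q = 74.8.
Δq = 74.8 − 70 = +4.80.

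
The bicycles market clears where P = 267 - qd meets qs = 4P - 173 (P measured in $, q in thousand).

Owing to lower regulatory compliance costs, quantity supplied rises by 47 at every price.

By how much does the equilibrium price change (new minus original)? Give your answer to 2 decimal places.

-9.40

Before the shock: 267 - P = 4P - 173 ⇒ 440 = 5P ⇒ P = 88, q = 179.
After the shift, demand is qd = 267 - P and supply is qs = 4P - 126.
Equate the new curves: 267 - P = 4P - 126, giving 393 = 5P, P = 78.6, q = 188.4.
ΔP = 78.6 − 88 = -9.40.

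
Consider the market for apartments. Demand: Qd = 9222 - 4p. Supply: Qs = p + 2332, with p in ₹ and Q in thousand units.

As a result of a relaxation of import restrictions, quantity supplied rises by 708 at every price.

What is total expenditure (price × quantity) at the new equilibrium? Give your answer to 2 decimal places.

5287340.96

Original equilibrium: 9222 - 4p = p + 2332 gives 6890 = 5p, so p = 1378 and Q = 3710.
With the change applied: demand Qd = 9222 - 4p, supply Qs = p + 3040.
Clearing the new market: 9222 - 4p = p + 3040, so p = 1236.4 and Q = 4276.4.
New expenditure = 1236.4 × 4276.4 = 5287340.96.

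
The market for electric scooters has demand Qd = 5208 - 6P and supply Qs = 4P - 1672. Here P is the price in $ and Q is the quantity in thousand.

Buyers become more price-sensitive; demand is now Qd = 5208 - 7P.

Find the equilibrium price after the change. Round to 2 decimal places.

625.45

Initially, 5208 - 6P = 4P - 1672, so 6880 = 10P and P = 688, Q = 1080.
With the change applied: demand Qd = 5208 - 7P, supply Qs = 4P - 1672.
New equilibrium: 5208 - 7P = 4P - 1672 ⇒ 6880 = 11P ⇒ P = 6880/11 ≈ 625.4545, Q = 9128/11 ≈ 829.8182.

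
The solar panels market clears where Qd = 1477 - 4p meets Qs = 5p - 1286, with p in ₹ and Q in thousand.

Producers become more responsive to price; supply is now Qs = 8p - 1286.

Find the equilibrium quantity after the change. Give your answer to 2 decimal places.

Original equilibrium: 1477 - 4p = 5p - 1286 gives 2763 = 9p, so p = 307 and Q = 249.
The shock moves the curves to Qd = 1477 - 4p and Qs = 8p - 1286.
Equate the new curves: 1477 - 4p = 8p - 1286, giving 2763 = 12p, p = 230.25, Q = 556.

556.00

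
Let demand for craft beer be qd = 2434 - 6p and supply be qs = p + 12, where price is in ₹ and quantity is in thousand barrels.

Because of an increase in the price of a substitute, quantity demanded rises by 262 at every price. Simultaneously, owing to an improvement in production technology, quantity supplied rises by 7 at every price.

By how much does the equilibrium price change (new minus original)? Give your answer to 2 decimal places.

+36.43

Before the shock: 2434 - 6p = p + 12 ⇒ 2422 = 7p ⇒ p = 346, q = 358.
The shock moves the curves to qd = 2696 - 6p and qs = p + 19.
New equilibrium: 2696 - 6p = p + 19 ⇒ 2677 = 7p ⇒ p = 2677/7 ≈ 382.4286, q = 2810/7 ≈ 401.4286.
Δp = 382.4286 − 346 = +36.43.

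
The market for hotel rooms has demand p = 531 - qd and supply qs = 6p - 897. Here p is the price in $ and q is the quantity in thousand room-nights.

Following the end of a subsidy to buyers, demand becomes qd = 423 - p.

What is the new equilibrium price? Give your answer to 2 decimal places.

188.57

Original equilibrium: 531 - p = 6p - 897 gives 1428 = 7p, so p = 204 and q = 327.
The new curves are qd = 423 - p (demand) and qs = 6p - 897 (supply).
New equilibrium: 423 - p = 6p - 897 ⇒ 1320 = 7p ⇒ p = 1320/7 ≈ 188.5714, q = 1641/7 ≈ 234.4286.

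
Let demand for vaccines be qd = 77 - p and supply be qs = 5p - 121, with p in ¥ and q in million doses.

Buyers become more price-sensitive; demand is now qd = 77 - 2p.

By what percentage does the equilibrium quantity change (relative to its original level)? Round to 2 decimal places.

Before the shock: 77 - p = 5p - 121 ⇒ 198 = 6p ⇒ p = 33, q = 44.
The new curves are qd = 77 - 2p (demand) and qs = 5p - 121 (supply).
New equilibrium: 77 - 2p = 5p - 121 ⇒ 198 = 7p ⇒ p = 198/7 ≈ 28.2857, q = 143/7 ≈ 20.4286.
%Δq = (20.4286 − 44) / 44 × 100 = -53.57%.

-53.57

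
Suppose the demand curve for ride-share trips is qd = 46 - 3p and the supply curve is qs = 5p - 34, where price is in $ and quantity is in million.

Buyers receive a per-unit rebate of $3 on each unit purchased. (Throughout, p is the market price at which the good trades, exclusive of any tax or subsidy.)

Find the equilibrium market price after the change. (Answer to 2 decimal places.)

11.13

Before the shock: 46 - 3p = 5p - 34 ⇒ 80 = 8p ⇒ p = 10, q = 16.
Since buyers' out-of-pocket price is the market price minus the rebate, the effective demand curve becomes qd = 55 - 3p.
Clearing the new market: 55 - 3p = 5p - 34, so p = 11.125 and q = 21.625.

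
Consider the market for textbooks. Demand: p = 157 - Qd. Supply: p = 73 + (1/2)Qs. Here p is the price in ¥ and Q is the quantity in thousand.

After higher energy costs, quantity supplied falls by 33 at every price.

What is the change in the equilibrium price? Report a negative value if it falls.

Solve the original market: 157 - p = 2p - 146, hence p = 101 and Q = 56.
The shock moves the curves to Qd = 157 - p and Qs = 2p - 179.
Clearing the new market: 157 - p = 2p - 179, so p = 112 and Q = 45.
Δp = 112 − 101 = +11.

+11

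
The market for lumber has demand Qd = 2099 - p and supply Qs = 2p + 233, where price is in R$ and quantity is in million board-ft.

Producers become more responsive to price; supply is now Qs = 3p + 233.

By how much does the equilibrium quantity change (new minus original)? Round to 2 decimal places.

+155.50

Original equilibrium: 2099 - p = 2p + 233 gives 1866 = 3p, so p = 622 and Q = 1477.
After the shift, demand is Qd = 2099 - p and supply is Qs = 3p + 233.
Setting them equal: 2099 - p = 3p + 233 → 1866 = 4p, so p = 466.5 and Q = 1632.5.
ΔQ = 1632.5 − 1477 = +155.50.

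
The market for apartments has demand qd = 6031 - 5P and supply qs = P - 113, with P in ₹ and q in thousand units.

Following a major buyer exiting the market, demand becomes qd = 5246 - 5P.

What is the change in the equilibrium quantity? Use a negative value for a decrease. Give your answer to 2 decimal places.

-130.83

Before the shock: 6031 - 5P = P - 113 ⇒ 6144 = 6P ⇒ P = 1024, q = 911.
After the shift, demand is qd = 5246 - 5P and supply is qs = P - 113.
Equate the new curves: 5246 - 5P = P - 113, giving 5359 = 6P, P = 5359/6 ≈ 893.1667, q = 4681/6 ≈ 780.1667.
Δq = 780.1667 − 911 = -130.83.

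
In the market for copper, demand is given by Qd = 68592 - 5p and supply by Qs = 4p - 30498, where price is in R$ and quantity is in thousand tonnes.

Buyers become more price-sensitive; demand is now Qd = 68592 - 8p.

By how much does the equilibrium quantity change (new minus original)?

Original equilibrium: 68592 - 5p = 4p - 30498 gives 99090 = 9p, so p = 11010 and Q = 13542.
The shock moves the curves to Qd = 68592 - 8p and Qs = 4p - 30498.
Setting them equal: 68592 - 8p = 4p - 30498 → 99090 = 12p, so p = 8257.5 and Q = 2532.
ΔQ = 2532 − 13542 = -11010.

-11010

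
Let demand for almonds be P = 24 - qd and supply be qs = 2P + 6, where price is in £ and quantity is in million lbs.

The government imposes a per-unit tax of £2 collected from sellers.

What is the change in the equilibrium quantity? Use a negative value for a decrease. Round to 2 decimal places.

Solve the original market: 24 - P = 2P + 6, hence P = 6 and q = 18.
Since sellers keep the price net of the tax, the effective supply curve becomes qs = 2P + 2.
Equate the new curves: 24 - P = 2P + 2, giving 22 = 3P, P = 22/3 ≈ 7.3333, q = 50/3 ≈ 16.6667.
Δq = 16.6667 − 18 = -1.33.

-1.33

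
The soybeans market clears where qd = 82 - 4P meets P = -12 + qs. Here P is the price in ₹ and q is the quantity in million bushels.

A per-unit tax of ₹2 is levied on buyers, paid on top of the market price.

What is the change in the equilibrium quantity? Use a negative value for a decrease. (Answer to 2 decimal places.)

Solve the original market: 82 - 4P = P + 12, hence P = 14 and q = 26.
Since buyers pay the price plus the tax, the effective demand curve becomes qd = 74 - 4P.
Equate the new curves: 74 - 4P = P + 12, giving 62 = 5P, P = 12.4, q = 24.4.
Δq = 24.4 − 26 = -1.60.

-1.60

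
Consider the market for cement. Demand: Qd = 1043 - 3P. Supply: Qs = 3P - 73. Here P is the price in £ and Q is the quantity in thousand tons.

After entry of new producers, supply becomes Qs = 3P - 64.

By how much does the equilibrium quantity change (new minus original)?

Before the shock: 1043 - 3P = 3P - 73 ⇒ 1116 = 6P ⇒ P = 186, Q = 485.
The new curves are Qd = 1043 - 3P (demand) and Qs = 3P - 64 (supply).
New equilibrium: 1043 - 3P = 3P - 64 ⇒ 1107 = 6P ⇒ P = 184.5, Q = 489.5.
ΔQ = 489.5 − 485 = +4.5.

+4.5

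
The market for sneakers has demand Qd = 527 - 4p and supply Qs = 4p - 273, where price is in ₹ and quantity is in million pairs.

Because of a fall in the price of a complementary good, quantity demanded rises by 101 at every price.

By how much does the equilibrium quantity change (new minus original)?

Initially, 527 - 4p = 4p - 273, so 800 = 8p and p = 100, Q = 127.
The new curves are Qd = 628 - 4p (demand) and Qs = 4p - 273 (supply).
Clearing the new market: 628 - 4p = 4p - 273, so p = 112.625 and Q = 177.5.
ΔQ = 177.5 − 127 = +50.5.

+50.5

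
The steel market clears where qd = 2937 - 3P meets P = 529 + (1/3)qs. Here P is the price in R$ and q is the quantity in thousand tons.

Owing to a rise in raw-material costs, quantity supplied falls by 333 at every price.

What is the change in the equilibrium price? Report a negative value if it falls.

Before the shock: 2937 - 3P = 3P - 1587 ⇒ 4524 = 6P ⇒ P = 754, q = 675.
With the change applied: demand qd = 2937 - 3P, supply qs = 3P - 1920.
Equate the new curves: 2937 - 3P = 3P - 1920, giving 4857 = 6P, P = 809.5, q = 508.5.
ΔP = 809.5 − 754 = +55.5.

+55.5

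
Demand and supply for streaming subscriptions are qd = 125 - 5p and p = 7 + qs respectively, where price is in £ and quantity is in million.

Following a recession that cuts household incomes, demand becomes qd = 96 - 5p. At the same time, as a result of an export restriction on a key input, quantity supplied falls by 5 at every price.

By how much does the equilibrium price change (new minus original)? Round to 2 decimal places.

-4.00

Before the shock: 125 - 5p = p - 7 ⇒ 132 = 6p ⇒ p = 22, q = 15.
The shock moves the curves to qd = 96 - 5p and qs = p - 12.
Clearing the new market: 96 - 5p = p - 12, so p = 18 and q = 6.
Δp = 18 − 22 = -4.00.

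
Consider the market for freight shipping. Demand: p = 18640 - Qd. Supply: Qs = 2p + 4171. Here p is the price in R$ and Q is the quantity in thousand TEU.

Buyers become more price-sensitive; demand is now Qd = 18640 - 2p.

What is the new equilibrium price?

3617.25

Original equilibrium: 18640 - p = 2p + 4171 gives 14469 = 3p, so p = 4823 and Q = 13817.
The new curves are Qd = 18640 - 2p (demand) and Qs = 2p + 4171 (supply).
Setting them equal: 18640 - 2p = 2p + 4171 → 14469 = 4p, so p = 3617.25 and Q = 11405.5.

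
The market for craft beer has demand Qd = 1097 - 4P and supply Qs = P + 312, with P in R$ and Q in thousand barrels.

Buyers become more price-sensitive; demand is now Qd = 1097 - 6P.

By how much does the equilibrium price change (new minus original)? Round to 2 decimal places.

-44.86

Solve the original market: 1097 - 4P = P + 312, hence P = 157 and Q = 469.
The shock moves the curves to Qd = 1097 - 6P and Qs = P + 312.
Equate the new curves: 1097 - 6P = P + 312, giving 785 = 7P, P = 785/7 ≈ 112.1429, Q = 2969/7 ≈ 424.1429.
ΔP = 112.1429 − 157 = -44.86.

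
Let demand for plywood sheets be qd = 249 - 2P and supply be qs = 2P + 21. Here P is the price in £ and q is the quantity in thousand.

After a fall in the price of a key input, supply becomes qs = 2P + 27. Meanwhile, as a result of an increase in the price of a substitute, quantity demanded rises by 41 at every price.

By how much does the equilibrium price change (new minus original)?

+8.75

Original equilibrium: 249 - 2P = 2P + 21 gives 228 = 4P, so P = 57 and q = 135.
After the shift, demand is qd = 290 - 2P and supply is qs = 2P + 27.
Setting them equal: 290 - 2P = 2P + 27 → 263 = 4P, so P = 65.75 and q = 158.5.
ΔP = 65.75 − 57 = +8.75.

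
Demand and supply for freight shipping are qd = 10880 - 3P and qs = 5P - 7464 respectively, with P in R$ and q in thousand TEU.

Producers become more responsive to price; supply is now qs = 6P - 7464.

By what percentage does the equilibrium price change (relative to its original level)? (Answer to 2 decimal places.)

-11.11

Before the shock: 10880 - 3P = 5P - 7464 ⇒ 18344 = 8P ⇒ P = 2293, q = 4001.
The shock moves the curves to qd = 10880 - 3P and qs = 6P - 7464.
Equate the new curves: 10880 - 3P = 6P - 7464, giving 18344 = 9P, P = 18344/9 ≈ 2038.2222, q = 14296/3 ≈ 4765.3333.
%ΔP = (2038.2222 − 2293) / 2293 × 100 = -11.11%.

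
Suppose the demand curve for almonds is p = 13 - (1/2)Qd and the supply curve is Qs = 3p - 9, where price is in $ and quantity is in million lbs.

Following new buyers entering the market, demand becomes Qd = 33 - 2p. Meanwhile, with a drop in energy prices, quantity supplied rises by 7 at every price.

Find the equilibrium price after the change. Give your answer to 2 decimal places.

7.00

Original equilibrium: 26 - 2p = 3p - 9 gives 35 = 5p, so p = 7 and Q = 12.
The new curves are Qd = 33 - 2p (demand) and Qs = 3p - 2 (supply).
New equilibrium: 33 - 2p = 3p - 2 ⇒ 35 = 5p ⇒ p = 7, Q = 19.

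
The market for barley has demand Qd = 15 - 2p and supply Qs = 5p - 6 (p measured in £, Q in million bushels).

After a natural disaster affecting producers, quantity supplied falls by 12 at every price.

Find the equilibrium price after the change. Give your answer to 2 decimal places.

4.71

Solve the original market: 15 - 2p = 5p - 6, hence p = 3 and Q = 9.
The shock moves the curves to Qd = 15 - 2p and Qs = 5p - 18.
New equilibrium: 15 - 2p = 5p - 18 ⇒ 33 = 7p ⇒ p = 33/7 ≈ 4.7143, Q = 39/7 ≈ 5.5714.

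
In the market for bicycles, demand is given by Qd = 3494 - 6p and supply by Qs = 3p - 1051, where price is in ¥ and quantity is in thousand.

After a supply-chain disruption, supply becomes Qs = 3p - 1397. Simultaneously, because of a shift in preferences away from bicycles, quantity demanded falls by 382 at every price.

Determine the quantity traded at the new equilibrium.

Solve the original market: 3494 - 6p = 3p - 1051, hence p = 505 and Q = 464.
With the change applied: demand Qd = 3112 - 6p, supply Qs = 3p - 1397.
Clearing the new market: 3112 - 6p = 3p - 1397, so p = 501 and Q = 106.

106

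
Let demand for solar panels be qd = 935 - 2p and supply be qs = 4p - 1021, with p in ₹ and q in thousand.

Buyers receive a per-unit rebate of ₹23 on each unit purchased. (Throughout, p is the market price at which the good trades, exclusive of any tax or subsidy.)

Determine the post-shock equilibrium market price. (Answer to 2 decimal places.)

333.67

Solve the original market: 935 - 2p = 4p - 1021, hence p = 326 and q = 283.
Since buyers' out-of-pocket price is the market price minus the rebate, the effective demand curve becomes qd = 981 - 2p.
Setting them equal: 981 - 2p = 4p - 1021 → 2002 = 6p, so p = 1001/3 ≈ 333.6667 and q = 941/3 ≈ 313.6667.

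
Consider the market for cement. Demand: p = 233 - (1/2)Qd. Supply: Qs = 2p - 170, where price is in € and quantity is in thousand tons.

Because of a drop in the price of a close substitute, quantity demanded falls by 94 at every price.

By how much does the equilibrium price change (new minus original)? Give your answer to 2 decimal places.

-23.50

Solve the original market: 466 - 2p = 2p - 170, hence p = 159 and Q = 148.
The shock moves the curves to Qd = 372 - 2p and Qs = 2p - 170.
Clearing the new market: 372 - 2p = 2p - 170, so p = 135.5 and Q = 101.
Δp = 135.5 − 159 = -23.50.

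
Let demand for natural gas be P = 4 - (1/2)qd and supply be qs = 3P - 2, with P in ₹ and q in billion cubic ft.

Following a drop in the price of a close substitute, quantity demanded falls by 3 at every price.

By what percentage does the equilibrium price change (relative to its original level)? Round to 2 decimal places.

-30.00

Original equilibrium: 8 - 2P = 3P - 2 gives 10 = 5P, so P = 2 and q = 4.
The shock moves the curves to qd = 5 - 2P and qs = 3P - 2.
New equilibrium: 5 - 2P = 3P - 2 ⇒ 7 = 5P ⇒ P = 1.4, q = 2.2.
%ΔP = (1.4 − 2) / 2 × 100 = -30.00%.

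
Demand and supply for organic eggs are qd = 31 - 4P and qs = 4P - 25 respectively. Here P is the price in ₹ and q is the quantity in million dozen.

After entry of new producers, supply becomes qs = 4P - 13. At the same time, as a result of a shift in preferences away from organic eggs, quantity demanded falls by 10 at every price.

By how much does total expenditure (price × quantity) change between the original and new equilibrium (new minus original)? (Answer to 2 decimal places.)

Before the shock: 31 - 4P = 4P - 25 ⇒ 56 = 8P ⇒ P = 7, q = 3.
After the shift, demand is qd = 21 - 4P and supply is qs = 4P - 13.
New equilibrium: 21 - 4P = 4P - 13 ⇒ 34 = 8P ⇒ P = 4.25, q = 4.
Expenditure moves from 7×3 = 21 to 4.25×4 = 17; change = -4.00.

-4.00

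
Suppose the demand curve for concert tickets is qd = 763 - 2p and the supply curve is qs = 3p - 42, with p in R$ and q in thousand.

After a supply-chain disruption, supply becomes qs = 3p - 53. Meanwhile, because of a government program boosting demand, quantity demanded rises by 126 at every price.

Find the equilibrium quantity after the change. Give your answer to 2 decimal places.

512.20

Original equilibrium: 763 - 2p = 3p - 42 gives 805 = 5p, so p = 161 and q = 441.
The shock moves the curves to qd = 889 - 2p and qs = 3p - 53.
Clearing the new market: 889 - 2p = 3p - 53, so p = 188.4 and q = 512.2.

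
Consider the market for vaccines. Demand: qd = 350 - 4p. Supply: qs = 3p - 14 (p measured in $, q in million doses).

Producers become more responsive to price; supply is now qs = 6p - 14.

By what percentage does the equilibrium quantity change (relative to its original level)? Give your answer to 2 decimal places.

+43.94

Initially, 350 - 4p = 3p - 14, so 364 = 7p and p = 52, q = 142.
The new curves are qd = 350 - 4p (demand) and qs = 6p - 14 (supply).
Setting them equal: 350 - 4p = 6p - 14 → 364 = 10p, so p = 36.4 and q = 204.4.
%Δq = (204.4 − 142) / 142 × 100 = +43.94%.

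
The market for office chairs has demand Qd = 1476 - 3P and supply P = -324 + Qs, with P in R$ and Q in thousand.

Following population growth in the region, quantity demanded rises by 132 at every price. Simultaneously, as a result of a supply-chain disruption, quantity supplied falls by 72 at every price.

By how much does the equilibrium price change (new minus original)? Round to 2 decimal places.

+51.00

Initially, 1476 - 3P = P + 324, so 1152 = 4P and P = 288, Q = 612.
The shock moves the curves to Qd = 1608 - 3P and Qs = P + 252.
Equate the new curves: 1608 - 3P = P + 252, giving 1356 = 4P, P = 339, Q = 591.
ΔP = 339 − 288 = +51.00.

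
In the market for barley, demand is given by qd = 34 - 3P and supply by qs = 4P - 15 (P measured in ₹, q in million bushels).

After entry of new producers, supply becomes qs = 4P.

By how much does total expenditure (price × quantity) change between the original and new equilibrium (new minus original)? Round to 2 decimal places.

Before the shock: 34 - 3P = 4P - 15 ⇒ 49 = 7P ⇒ P = 7, q = 13.
The shock moves the curves to qd = 34 - 3P and qs = 4P.
Equate the new curves: 34 - 3P = 4P, giving 34 = 7P, P = 34/7 ≈ 4.8571, q = 136/7 ≈ 19.4286.
Expenditure moves from 7×13 = 91 to 4.8571×19.4286 = 94.3673; change = +3.37.

+3.37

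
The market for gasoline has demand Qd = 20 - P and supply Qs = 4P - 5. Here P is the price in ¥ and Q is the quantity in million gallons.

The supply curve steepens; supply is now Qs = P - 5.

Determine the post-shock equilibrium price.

12.5

Before the shock: 20 - P = 4P - 5 ⇒ 25 = 5P ⇒ P = 5, Q = 15.
The new curves are Qd = 20 - P (demand) and Qs = P - 5 (supply).
New equilibrium: 20 - P = P - 5 ⇒ 25 = 2P ⇒ P = 12.5, Q = 7.5.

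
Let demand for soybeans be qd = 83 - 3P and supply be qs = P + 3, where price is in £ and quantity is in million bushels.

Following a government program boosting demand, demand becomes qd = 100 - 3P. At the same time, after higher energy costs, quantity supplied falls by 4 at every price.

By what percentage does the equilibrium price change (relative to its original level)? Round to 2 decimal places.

Initially, 83 - 3P = P + 3, so 80 = 4P and P = 20, q = 23.
With the change applied: demand qd = 100 - 3P, supply qs = P - 1.
Equate the new curves: 100 - 3P = P - 1, giving 101 = 4P, P = 25.25, q = 24.25.
%ΔP = (25.25 − 20) / 20 × 100 = +26.25%.

+26.25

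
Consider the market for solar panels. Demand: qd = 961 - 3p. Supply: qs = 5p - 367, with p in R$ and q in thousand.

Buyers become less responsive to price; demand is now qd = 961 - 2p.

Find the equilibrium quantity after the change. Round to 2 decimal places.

Solve the original market: 961 - 3p = 5p - 367, hence p = 166 and q = 463.
The shock moves the curves to qd = 961 - 2p and qs = 5p - 367.
New equilibrium: 961 - 2p = 5p - 367 ⇒ 1328 = 7p ⇒ p = 1328/7 ≈ 189.7143, q = 4071/7 ≈ 581.5714.

581.57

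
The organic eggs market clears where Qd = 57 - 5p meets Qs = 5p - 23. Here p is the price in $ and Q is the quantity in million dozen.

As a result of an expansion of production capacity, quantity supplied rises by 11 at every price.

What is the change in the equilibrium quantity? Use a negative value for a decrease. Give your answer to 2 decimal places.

+5.50

Before the shock: 57 - 5p = 5p - 23 ⇒ 80 = 10p ⇒ p = 8, Q = 17.
With the change applied: demand Qd = 57 - 5p, supply Qs = 5p - 12.
Equate the new curves: 57 - 5p = 5p - 12, giving 69 = 10p, p = 6.9, Q = 22.5.
ΔQ = 22.5 − 17 = +5.50.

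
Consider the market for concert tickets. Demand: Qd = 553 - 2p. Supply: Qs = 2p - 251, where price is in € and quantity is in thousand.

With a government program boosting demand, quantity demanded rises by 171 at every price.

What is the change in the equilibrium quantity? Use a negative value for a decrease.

Original equilibrium: 553 - 2p = 2p - 251 gives 804 = 4p, so p = 201 and Q = 151.
After the shift, demand is Qd = 724 - 2p and supply is Qs = 2p - 251.
Clearing the new market: 724 - 2p = 2p - 251, so p = 243.75 and Q = 236.5.
ΔQ = 236.5 − 151 = +85.5.

+85.5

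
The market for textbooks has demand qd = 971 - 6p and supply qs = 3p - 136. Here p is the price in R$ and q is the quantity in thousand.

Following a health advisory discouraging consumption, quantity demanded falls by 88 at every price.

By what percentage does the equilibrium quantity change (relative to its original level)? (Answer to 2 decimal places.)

-12.59

Original equilibrium: 971 - 6p = 3p - 136 gives 1107 = 9p, so p = 123 and q = 233.
The shock moves the curves to qd = 883 - 6p and qs = 3p - 136.
Setting them equal: 883 - 6p = 3p - 136 → 1019 = 9p, so p = 1019/9 ≈ 113.2222 and q = 611/3 ≈ 203.6667.
%Δq = (203.6667 − 233) / 233 × 100 = -12.59%.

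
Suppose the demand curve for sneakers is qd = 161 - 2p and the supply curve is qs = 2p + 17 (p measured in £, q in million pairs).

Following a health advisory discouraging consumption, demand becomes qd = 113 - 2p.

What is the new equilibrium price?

Initially, 161 - 2p = 2p + 17, so 144 = 4p and p = 36, q = 89.
The new curves are qd = 113 - 2p (demand) and qs = 2p + 17 (supply).
Equate the new curves: 113 - 2p = 2p + 17, giving 96 = 4p, p = 24, q = 65.

24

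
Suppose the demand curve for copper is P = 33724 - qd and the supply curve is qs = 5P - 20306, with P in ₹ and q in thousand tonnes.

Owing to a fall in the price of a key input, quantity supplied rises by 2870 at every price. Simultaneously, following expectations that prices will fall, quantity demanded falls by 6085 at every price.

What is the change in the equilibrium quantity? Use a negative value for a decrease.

-4592.5

Before the shock: 33724 - P = 5P - 20306 ⇒ 54030 = 6P ⇒ P = 9005, q = 24719.
The new curves are qd = 27639 - P (demand) and qs = 5P - 17436 (supply).
Equate the new curves: 27639 - P = 5P - 17436, giving 45075 = 6P, P = 7512.5, q = 20126.5.
Δq = 20126.5 − 24719 = -4592.5.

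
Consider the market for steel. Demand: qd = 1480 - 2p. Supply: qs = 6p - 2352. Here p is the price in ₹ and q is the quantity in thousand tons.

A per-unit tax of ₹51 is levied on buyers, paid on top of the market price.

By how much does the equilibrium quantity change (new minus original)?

Original equilibrium: 1480 - 2p = 6p - 2352 gives 3832 = 8p, so p = 479 and q = 522.
Since buyers pay the price plus the tax, the effective demand curve becomes qd = 1378 - 2p.
Setting them equal: 1378 - 2p = 6p - 2352 → 3730 = 8p, so p = 466.25 and q = 445.5.
Δq = 445.5 − 522 = -76.5.

-76.5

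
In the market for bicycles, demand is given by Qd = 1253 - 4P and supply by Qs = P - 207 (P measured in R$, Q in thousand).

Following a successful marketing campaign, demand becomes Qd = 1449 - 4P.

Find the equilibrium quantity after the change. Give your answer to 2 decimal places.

124.20

Original equilibrium: 1253 - 4P = P - 207 gives 1460 = 5P, so P = 292 and Q = 85.
The new curves are Qd = 1449 - 4P (demand) and Qs = P - 207 (supply).
Equate the new curves: 1449 - 4P = P - 207, giving 1656 = 5P, P = 331.2, Q = 124.2.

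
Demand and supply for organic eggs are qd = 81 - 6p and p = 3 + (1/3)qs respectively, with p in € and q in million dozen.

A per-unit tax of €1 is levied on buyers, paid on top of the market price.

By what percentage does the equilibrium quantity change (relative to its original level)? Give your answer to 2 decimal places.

Initially, 81 - 6p = 3p - 9, so 90 = 9p and p = 10, q = 21.
Since buyers pay the price plus the tax, the effective demand curve becomes qd = 75 - 6p.
Equate the new curves: 75 - 6p = 3p - 9, giving 84 = 9p, p = 28/3 ≈ 9.3333, q = 19.
%Δq = (19 − 21) / 21 × 100 = -9.52%.

-9.52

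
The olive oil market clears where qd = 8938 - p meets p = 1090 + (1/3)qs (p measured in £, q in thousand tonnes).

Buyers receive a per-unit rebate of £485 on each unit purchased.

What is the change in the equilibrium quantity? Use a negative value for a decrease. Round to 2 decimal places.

+363.75

Initially, 8938 - p = 3p - 3270, so 12208 = 4p and p = 3052, q = 5886.
Since buyers' out-of-pocket price is the market price minus the rebate, the effective demand curve becomes qd = 9423 - p.
Equate the new curves: 9423 - p = 3p - 3270, giving 12693 = 4p, p = 3173.25, q = 6249.75.
Δq = 6249.75 − 5886 = +363.75.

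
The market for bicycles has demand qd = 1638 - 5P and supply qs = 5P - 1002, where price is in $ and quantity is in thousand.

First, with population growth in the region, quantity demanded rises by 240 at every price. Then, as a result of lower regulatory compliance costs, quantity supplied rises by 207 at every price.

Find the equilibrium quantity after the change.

Solve the original market: 1638 - 5P = 5P - 1002, hence P = 264 and q = 318.
The shock moves the curves to qd = 1878 - 5P and qs = 5P - 795.
Clearing the new market: 1878 - 5P = 5P - 795, so P = 267.3 and q = 541.5.

541.5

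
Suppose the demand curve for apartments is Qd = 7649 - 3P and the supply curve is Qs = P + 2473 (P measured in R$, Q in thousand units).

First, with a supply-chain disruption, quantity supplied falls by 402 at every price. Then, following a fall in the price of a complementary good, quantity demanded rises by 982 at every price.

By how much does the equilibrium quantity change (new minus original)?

-56

Solve the original market: 7649 - 3P = P + 2473, hence P = 1294 and Q = 3767.
After the shift, demand is Qd = 8631 - 3P and supply is Qs = P + 2071.
Clearing the new market: 8631 - 3P = P + 2071, so P = 1640 and Q = 3711.
ΔQ = 3711 − 3767 = -56.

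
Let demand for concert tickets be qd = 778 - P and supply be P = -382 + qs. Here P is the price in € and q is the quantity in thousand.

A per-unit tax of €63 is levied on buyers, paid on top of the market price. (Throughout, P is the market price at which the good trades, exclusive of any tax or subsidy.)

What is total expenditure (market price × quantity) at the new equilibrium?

Solve the original market: 778 - P = P + 382, hence P = 198 and q = 580.
Since buyers pay the price plus the tax, the effective demand curve becomes qd = 715 - P.
Setting them equal: 715 - P = P + 382 → 333 = 2P, so P = 166.5 and q = 548.5.
New expenditure = 166.5 × 548.5 = 91325.25.

91325.25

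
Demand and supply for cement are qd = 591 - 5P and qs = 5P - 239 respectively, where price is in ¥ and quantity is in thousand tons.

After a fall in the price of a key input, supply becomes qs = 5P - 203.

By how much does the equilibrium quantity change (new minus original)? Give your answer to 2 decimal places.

Original equilibrium: 591 - 5P = 5P - 239 gives 830 = 10P, so P = 83 and q = 176.
With the change applied: demand qd = 591 - 5P, supply qs = 5P - 203.
Clearing the new market: 591 - 5P = 5P - 203, so P = 79.4 and q = 194.
Δq = 194 − 176 = +18.00.

+18.00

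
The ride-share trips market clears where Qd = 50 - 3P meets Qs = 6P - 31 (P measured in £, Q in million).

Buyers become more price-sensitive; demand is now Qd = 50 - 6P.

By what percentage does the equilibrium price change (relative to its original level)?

Initially, 50 - 3P = 6P - 31, so 81 = 9P and P = 9, Q = 23.
The new curves are Qd = 50 - 6P (demand) and Qs = 6P - 31 (supply).
Setting them equal: 50 - 6P = 6P - 31 → 81 = 12P, so P = 6.75 and Q = 9.5.
%ΔP = (6.75 − 9) / 9 × 100 = -25%.

-25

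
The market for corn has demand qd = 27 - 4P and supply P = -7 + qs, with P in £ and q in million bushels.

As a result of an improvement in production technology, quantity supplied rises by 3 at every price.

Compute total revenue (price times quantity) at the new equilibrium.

45.56

Before the shock: 27 - 4P = P + 7 ⇒ 20 = 5P ⇒ P = 4, q = 11.
The shock moves the curves to qd = 27 - 4P and qs = P + 10.
New equilibrium: 27 - 4P = P + 10 ⇒ 17 = 5P ⇒ P = 3.4, q = 13.4.
New expenditure = 3.4 × 13.4 = 45.56.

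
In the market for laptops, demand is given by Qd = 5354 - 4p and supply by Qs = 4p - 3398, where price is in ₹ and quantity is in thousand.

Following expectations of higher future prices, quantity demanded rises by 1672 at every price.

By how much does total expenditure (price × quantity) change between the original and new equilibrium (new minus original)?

Solve the original market: 5354 - 4p = 4p - 3398, hence p = 1094 and Q = 978.
The shock moves the curves to Qd = 7026 - 4p and Qs = 4p - 3398.
Equate the new curves: 7026 - 4p = 4p - 3398, giving 10424 = 8p, p = 1303, Q = 1814.
Expenditure moves from 1094×978 = 1069932 to 1303×1814 = 2363642; change = +1293710.

+1293710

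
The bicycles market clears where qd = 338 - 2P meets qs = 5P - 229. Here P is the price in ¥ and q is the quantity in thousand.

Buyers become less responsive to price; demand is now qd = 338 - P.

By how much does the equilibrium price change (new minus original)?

Initially, 338 - 2P = 5P - 229, so 567 = 7P and P = 81, q = 176.
The new curves are qd = 338 - P (demand) and qs = 5P - 229 (supply).
Clearing the new market: 338 - P = 5P - 229, so P = 94.5 and q = 243.5.
ΔP = 94.5 − 81 = +13.5.

+13.5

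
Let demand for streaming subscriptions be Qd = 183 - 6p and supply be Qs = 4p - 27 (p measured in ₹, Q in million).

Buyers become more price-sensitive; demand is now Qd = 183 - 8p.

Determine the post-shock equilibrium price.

Original equilibrium: 183 - 6p = 4p - 27 gives 210 = 10p, so p = 21 and Q = 57.
After the shift, demand is Qd = 183 - 8p and supply is Qs = 4p - 27.
New equilibrium: 183 - 8p = 4p - 27 ⇒ 210 = 12p ⇒ p = 17.5, Q = 43.

17.5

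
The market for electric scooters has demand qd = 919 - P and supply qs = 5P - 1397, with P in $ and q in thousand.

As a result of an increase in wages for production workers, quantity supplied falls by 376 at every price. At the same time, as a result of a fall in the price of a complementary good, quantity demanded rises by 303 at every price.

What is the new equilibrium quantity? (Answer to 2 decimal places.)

Solve the original market: 919 - P = 5P - 1397, hence P = 386 and q = 533.
With the change applied: demand qd = 1222 - P, supply qs = 5P - 1773.
New equilibrium: 1222 - P = 5P - 1773 ⇒ 2995 = 6P ⇒ P = 2995/6 ≈ 499.1667, q = 4337/6 ≈ 722.8333.

722.83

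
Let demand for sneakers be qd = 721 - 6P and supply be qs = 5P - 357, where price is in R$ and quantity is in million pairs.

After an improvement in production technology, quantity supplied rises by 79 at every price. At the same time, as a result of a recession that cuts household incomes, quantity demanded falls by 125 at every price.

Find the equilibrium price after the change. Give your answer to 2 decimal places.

79.45

Before the shock: 721 - 6P = 5P - 357 ⇒ 1078 = 11P ⇒ P = 98, q = 133.
The new curves are qd = 596 - 6P (demand) and qs = 5P - 278 (supply).
Equate the new curves: 596 - 6P = 5P - 278, giving 874 = 11P, P = 874/11 ≈ 79.4545, q = 1312/11 ≈ 119.2727.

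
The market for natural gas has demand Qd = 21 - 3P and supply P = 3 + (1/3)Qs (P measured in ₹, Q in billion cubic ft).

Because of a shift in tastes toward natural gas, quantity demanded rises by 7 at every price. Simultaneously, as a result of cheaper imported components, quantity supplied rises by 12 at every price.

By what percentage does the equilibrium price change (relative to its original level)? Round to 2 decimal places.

-16.67

Initially, 21 - 3P = 3P - 9, so 30 = 6P and P = 5, Q = 6.
The shock moves the curves to Qd = 28 - 3P and Qs = 3P + 3.
New equilibrium: 28 - 3P = 3P + 3 ⇒ 25 = 6P ⇒ P = 25/6 ≈ 4.1667, Q = 15.5.
%ΔP = (4.1667 − 5) / 5 × 100 = -16.67%.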